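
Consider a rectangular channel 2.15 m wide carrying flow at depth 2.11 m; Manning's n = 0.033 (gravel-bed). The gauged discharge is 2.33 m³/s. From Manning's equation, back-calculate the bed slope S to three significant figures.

0.000452

A = b·y = 2.15 × 2.11 = 4.537 m²
P = b + 2y = 2.15 + 2×2.11 = 6.370 m
R = A/P = 4.537/6.370 = 0.7122 m
S = (Q·n / (1·A·R^(2/3)))² = (2.33×0.033 / (1×4.537×0.7975))² = 0.0004517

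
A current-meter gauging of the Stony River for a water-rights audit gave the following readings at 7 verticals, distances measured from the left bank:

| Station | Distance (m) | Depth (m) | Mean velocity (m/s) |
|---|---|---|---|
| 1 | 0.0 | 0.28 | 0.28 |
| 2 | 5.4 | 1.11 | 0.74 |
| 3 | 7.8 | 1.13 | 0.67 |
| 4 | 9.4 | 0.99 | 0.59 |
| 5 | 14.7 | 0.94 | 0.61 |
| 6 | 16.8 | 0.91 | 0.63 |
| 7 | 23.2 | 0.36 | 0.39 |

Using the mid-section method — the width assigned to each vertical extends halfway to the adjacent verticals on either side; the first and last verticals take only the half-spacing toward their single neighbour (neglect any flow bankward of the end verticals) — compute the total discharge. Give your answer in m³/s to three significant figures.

w_1 = (5.4 − 0.0)/2 = 2.7 m; q_1 = 0.28 × 0.28 × 2.7 = 0.2117 m³/s
w_2 = (7.8 − 0.0)/2 = 3.9 m; q_2 = 0.74 × 1.11 × 3.9 = 3.203 m³/s
w_3 = (9.4 − 5.4)/2 = 2 m; q_3 = 0.67 × 1.13 × 2 = 1.514 m³/s
w_4 = (14.7 − 7.8)/2 = 3.45 m; q_4 = 0.59 × 0.99 × 3.45 = 2.015 m³/s
w_5 = (16.8 − 9.4)/2 = 3.7 m; q_5 = 0.61 × 0.94 × 3.7 = 2.122 m³/s
w_6 = (23.2 − 14.7)/2 = 4.25 m; q_6 = 0.63 × 0.91 × 4.25 = 2.437 m³/s
w_7 = (23.2 − 16.8)/2 = 3.2 m; q_7 = 0.39 × 0.36 × 3.2 = 0.4493 m³/s
Q = Σ qᵢ = 11.95 m³/s

12.0 m³/s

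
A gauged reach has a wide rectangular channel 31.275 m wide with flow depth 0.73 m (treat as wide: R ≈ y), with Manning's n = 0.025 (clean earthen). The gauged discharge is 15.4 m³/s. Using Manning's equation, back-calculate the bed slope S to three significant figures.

A = b·y = 31.275 × 0.73 = 22.83 m²
Wide channel: R ≈ y = 0.73 m
S = (Q·n / (1·A·R^(2/3)))² = (15.4×0.025 / (1×22.83×0.8107))² = 0.0004326

0.000433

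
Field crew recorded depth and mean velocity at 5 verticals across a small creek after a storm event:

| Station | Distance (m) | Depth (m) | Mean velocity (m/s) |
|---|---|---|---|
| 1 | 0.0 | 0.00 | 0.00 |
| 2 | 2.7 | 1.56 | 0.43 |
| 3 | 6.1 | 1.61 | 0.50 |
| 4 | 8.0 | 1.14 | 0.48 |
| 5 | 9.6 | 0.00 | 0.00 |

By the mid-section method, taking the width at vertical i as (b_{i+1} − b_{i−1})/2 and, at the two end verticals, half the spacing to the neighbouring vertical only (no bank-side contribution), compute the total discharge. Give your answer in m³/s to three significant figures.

w_2 = (6.1 − 0.0)/2 = 3.05 m; q_2 = 0.43 × 1.56 × 3.05 = 2.046 m³/s
w_3 = (8.0 − 2.7)/2 = 2.65 m; q_3 = 0.50 × 1.61 × 2.65 = 2.133 m³/s
w_4 = (9.6 − 6.1)/2 = 1.75 m; q_4 = 0.48 × 1.14 × 1.75 = 0.9576 m³/s
Stations 1, 5 contribute zero (depth or velocity is 0).
Q = Σ qᵢ = 5.137 m³/s

5.14 m³/s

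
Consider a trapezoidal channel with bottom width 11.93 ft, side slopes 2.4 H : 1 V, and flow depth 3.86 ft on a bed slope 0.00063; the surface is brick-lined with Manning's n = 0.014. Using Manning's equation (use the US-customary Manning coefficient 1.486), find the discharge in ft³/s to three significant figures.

407 ft³/s

A = (b + z·y)·y = (11.93 + 2.4×3.86)×3.86 = 81.81 ft²
P = b + 2y√(1+z²) = 11.93 + 2×3.86×√(1+2.4²) = 32.00 ft
R = A/P = 81.81/32.00 = 2.556 ft
Q = (1.486/n)·A·R^(2/3)·S^(1/2) = (1.486/0.014) × 81.81 × 2.556^(2/3) × 0.00063^(1/2) = 407.5 ft³/s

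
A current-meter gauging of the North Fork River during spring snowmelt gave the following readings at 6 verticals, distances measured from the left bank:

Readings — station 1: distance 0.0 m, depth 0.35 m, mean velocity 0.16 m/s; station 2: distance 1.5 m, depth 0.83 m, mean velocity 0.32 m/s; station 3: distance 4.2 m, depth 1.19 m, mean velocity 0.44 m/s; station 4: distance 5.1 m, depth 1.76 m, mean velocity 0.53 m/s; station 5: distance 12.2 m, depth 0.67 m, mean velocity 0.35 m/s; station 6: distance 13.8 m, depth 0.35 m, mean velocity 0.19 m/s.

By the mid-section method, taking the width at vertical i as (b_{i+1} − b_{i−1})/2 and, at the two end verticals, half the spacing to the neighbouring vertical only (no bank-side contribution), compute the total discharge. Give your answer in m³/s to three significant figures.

w_1 = (1.5 − 0.0)/2 = 0.75 m; q_1 = 0.16 × 0.35 × 0.75 = 0.04200 m³/s
w_2 = (4.2 − 0.0)/2 = 2.1 m; q_2 = 0.32 × 0.83 × 2.1 = 0.5578 m³/s
w_3 = (5.1 − 1.5)/2 = 1.8 m; q_3 = 0.44 × 1.19 × 1.8 = 0.9425 m³/s
w_4 = (12.2 − 4.2)/2 = 4 m; q_4 = 0.53 × 1.76 × 4 = 3.731 m³/s
w_5 = (13.8 − 5.1)/2 = 4.35 m; q_5 = 0.35 × 0.67 × 4.35 = 1.020 m³/s
w_6 = (13.8 − 12.2)/2 = 0.8 m; q_6 = 0.19 × 0.35 × 0.8 = 0.05320 m³/s
Q = Σ qᵢ = 6.347 m³/s

6.35 m³/s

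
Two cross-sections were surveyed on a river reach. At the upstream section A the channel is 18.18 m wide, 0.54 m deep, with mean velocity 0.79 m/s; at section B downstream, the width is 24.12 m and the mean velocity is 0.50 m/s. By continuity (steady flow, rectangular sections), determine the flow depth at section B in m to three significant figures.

Q = A₁V₁ = (18.18×0.54) × 0.79 = 7.756 m³/s
d₂ = Q/(b₂ V₂) = 7.756/(24.12×0.50) = 0.6431 m

0.643 m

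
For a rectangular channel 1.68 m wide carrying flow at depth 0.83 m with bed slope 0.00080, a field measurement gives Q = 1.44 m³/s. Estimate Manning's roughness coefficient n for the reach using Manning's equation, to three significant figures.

0.0153

A = b·y = 1.68 × 0.83 = 1.394 m²
P = b + 2y = 1.68 + 2×0.83 = 3.340 m
R = A/P = 1.394/3.340 = 0.4175 m
n = (1/Q)·A·R^(2/3)·S^(1/2) = (1/1.44) × 1.394 × 0.5586 × 0.02828 = 0.01530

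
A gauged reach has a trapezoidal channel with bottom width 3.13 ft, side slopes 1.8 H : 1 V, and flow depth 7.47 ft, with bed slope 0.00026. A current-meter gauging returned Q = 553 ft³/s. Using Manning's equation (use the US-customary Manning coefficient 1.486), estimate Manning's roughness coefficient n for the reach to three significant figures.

0.0127

A = (b + z·y)·y = (3.13 + 1.8×7.47)×7.47 = 123.8 ft²
P = b + 2y√(1+z²) = 3.13 + 2×7.47×√(1+1.8²) = 33.89 ft
R = A/P = 123.8/33.89 = 3.653 ft
n = (1.486/Q)·A·R^(2/3)·S^(1/2) = (1.486/553) × 123.8 × 2.372 × 0.01612 = 0.01273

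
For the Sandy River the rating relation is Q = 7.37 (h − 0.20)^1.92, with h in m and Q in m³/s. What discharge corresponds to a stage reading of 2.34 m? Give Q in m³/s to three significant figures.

Q = 7.37 × (2.34 − 0.20)^1.92 = 7.37 × 2.14^1.92 = 31.76 m³/s

31.8 m³/s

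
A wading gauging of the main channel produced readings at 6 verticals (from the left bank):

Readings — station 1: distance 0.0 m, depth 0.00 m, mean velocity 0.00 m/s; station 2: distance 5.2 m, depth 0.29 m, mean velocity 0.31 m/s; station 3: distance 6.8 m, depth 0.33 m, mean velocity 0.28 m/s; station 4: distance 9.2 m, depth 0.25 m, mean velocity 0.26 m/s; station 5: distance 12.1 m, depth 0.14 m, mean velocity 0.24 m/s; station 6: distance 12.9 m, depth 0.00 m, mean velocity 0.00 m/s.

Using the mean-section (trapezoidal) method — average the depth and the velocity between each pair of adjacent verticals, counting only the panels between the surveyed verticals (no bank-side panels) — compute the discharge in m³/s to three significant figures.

Panel 1-2: Δb = 5.2 m, d̄ = (0.00+0.29)/2 = 0.145, v̄ = (0.00+0.31)/2 = 0.155 → q = 5.2×0.145×0.155 = 0.1169 m³/s
Panel 2-3: Δb = 1.6 m, d̄ = (0.29+0.33)/2 = 0.31, v̄ = (0.31+0.28)/2 = 0.295 → q = 1.6×0.31×0.295 = 0.1463 m³/s
Panel 3-4: Δb = 2.4 m, d̄ = (0.33+0.25)/2 = 0.29, v̄ = (0.28+0.26)/2 = 0.27 → q = 2.4×0.29×0.27 = 0.1879 m³/s
Panel 4-5: Δb = 2.9 m, d̄ = (0.25+0.14)/2 = 0.195, v̄ = (0.26+0.24)/2 = 0.25 → q = 2.9×0.195×0.25 = 0.1414 m³/s
Panel 5-6: Δb = 0.8 m, d̄ = (0.14+0.00)/2 = 0.07, v̄ = (0.24+0.00)/2 = 0.12 → q = 0.8×0.07×0.12 = 0.006720 m³/s
Q = Σ q = 0.5992 m³/s

0.599 m³/s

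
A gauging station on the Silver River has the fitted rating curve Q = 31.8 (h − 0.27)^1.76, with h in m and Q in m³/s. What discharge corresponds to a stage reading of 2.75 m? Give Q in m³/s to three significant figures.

Q = 31.8 × (2.75 − 0.27)^1.76 = 31.8 × 2.48^1.76 = 157.3 m³/s

157 m³/s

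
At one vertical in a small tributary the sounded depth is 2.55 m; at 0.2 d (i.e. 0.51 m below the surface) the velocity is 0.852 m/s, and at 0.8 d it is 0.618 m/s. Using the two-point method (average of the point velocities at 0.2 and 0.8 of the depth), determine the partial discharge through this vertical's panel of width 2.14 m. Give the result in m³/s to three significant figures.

4.01 m³/s

v̄ = (0.852 + 0.618) / 2 = 0.7350 m/s
q = v̄ × d × w = 0.7350 × 2.55 × 2.14 = 4.011 m³/s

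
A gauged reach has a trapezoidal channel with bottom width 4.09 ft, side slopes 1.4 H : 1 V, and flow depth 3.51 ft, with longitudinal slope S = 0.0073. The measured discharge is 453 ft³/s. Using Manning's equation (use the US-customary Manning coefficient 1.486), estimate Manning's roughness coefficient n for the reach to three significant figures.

A = (b + z·y)·y = (4.09 + 1.4×3.51)×3.51 = 31.60 ft²
P = b + 2y√(1+z²) = 4.09 + 2×3.51×√(1+1.4²) = 16.17 ft
R = A/P = 31.60/16.17 = 1.955 ft
n = (1.486/Q)·A·R^(2/3)·S^(1/2) = (1.486/453) × 31.60 × 1.563 × 0.08544 = 0.01385

0.0138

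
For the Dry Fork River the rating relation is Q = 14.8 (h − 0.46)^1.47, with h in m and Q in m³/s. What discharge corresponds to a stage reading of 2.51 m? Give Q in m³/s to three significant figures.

42.5 m³/s

Q = 14.8 × (2.51 − 0.46)^1.47 = 14.8 × 2.05^1.47 = 42.51 m³/s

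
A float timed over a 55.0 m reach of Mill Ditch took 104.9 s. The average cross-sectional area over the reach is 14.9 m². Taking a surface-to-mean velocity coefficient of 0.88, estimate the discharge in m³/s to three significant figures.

6.87 m³/s

v_surface = L / t̄ = 55.0 / 104.9 = 0.5243 m/s
v_mean = 0.88 × 0.5243 = 0.4614 m/s
Q = A × v_mean = 14.9 × 0.4614 = 6.875 m³/s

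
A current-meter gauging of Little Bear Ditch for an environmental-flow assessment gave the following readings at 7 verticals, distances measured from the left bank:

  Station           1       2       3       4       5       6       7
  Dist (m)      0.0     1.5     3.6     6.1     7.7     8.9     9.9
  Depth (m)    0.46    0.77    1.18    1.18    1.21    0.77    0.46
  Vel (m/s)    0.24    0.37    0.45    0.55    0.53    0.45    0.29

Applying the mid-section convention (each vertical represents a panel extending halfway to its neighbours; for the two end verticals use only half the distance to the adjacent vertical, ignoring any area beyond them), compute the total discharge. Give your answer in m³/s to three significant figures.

w_1 = (1.5 − 0.0)/2 = 0.75 m; q_1 = 0.24 × 0.46 × 0.75 = 0.08280 m³/s
w_2 = (3.6 − 0.0)/2 = 1.8 m; q_2 = 0.37 × 0.77 × 1.8 = 0.5128 m³/s
w_3 = (6.1 − 1.5)/2 = 2.3 m; q_3 = 0.45 × 1.18 × 2.3 = 1.221 m³/s
w_4 = (7.7 − 3.6)/2 = 2.05 m; q_4 = 0.55 × 1.18 × 2.05 = 1.330 m³/s
w_5 = (8.9 − 6.1)/2 = 1.4 m; q_5 = 0.53 × 1.21 × 1.4 = 0.8978 m³/s
w_6 = (9.9 − 7.7)/2 = 1.1 m; q_6 = 0.45 × 0.77 × 1.1 = 0.3812 m³/s
w_7 = (9.9 − 8.9)/2 = 0.5 m; q_7 = 0.29 × 0.46 × 0.5 = 0.06670 m³/s
Q = Σ qᵢ = 4.493 m³/s

4.49 m³/s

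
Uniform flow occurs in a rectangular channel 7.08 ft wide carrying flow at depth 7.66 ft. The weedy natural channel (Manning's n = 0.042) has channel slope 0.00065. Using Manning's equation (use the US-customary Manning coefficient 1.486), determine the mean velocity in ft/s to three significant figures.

A = b·y = 7.08 × 7.66 = 54.23 ft²
P = b + 2y = 7.08 + 2×7.66 = 22.40 ft
R = A/P = 54.23/22.40 = 2.421 ft
Q = (1.486/n)·A·R^(2/3)·S^(1/2) = (1.486/0.042) × 54.23 × 2.421^(2/3) × 0.00065^(1/2) = 88.21 ft³/s
V = Q/A = 88.21/54.23 = 1.626 ft/s

1.63 ft/s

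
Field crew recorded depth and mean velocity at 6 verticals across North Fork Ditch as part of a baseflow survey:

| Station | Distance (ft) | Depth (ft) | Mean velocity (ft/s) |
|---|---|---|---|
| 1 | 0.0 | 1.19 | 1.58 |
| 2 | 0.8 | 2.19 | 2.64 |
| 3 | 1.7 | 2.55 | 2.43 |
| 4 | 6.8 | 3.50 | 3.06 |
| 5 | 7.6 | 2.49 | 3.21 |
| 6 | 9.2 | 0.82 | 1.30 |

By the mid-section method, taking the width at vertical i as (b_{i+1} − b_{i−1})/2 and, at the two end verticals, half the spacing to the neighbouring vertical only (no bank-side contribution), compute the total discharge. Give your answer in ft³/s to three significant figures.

66.3 ft³/s

w_1 = (0.8 − 0.0)/2 = 0.4 ft; q_1 = 1.58 × 1.19 × 0.4 = 0.7521 ft³/s
w_2 = (1.7 − 0.0)/2 = 0.85 ft; q_2 = 2.64 × 2.19 × 0.85 = 4.914 ft³/s
w_3 = (6.8 − 0.8)/2 = 3 ft; q_3 = 2.43 × 2.55 × 3 = 18.59 ft³/s
w_4 = (7.6 − 1.7)/2 = 2.95 ft; q_4 = 3.06 × 3.50 × 2.95 = 31.59 ft³/s
w_5 = (9.2 − 6.8)/2 = 1.2 ft; q_5 = 3.21 × 2.49 × 1.2 = 9.591 ft³/s
w_6 = (9.2 − 7.6)/2 = 0.8 ft; q_6 = 1.30 × 0.82 × 0.8 = 0.8528 ft³/s
Q = Σ qᵢ = 66.29 ft³/s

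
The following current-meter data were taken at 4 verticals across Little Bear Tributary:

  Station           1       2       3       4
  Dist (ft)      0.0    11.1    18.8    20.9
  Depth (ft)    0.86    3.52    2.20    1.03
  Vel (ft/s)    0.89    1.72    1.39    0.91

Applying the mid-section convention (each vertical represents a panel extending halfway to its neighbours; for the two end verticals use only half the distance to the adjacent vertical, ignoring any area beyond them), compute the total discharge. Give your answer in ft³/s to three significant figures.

77.1 ft³/s

w_1 = (11.1 − 0.0)/2 = 5.55 ft; q_1 = 0.89 × 0.86 × 5.55 = 4.248 ft³/s
w_2 = (18.8 − 0.0)/2 = 9.4 ft; q_2 = 1.72 × 3.52 × 9.4 = 56.91 ft³/s
w_3 = (20.9 − 11.1)/2 = 4.9 ft; q_3 = 1.39 × 2.20 × 4.9 = 14.98 ft³/s
w_4 = (20.9 − 18.8)/2 = 1.05 ft; q_4 = 0.91 × 1.03 × 1.05 = 0.9842 ft³/s
Q = Σ qᵢ = 77.13 ft³/s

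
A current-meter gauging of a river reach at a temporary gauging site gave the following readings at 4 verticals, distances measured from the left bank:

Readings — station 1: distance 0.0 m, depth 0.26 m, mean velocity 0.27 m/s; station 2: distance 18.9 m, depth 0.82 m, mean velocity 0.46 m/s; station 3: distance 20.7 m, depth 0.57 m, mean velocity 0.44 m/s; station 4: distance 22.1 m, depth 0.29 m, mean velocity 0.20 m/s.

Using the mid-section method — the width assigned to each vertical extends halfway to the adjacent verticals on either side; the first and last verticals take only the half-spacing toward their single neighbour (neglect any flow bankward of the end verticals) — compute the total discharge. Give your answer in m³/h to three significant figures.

18000 m³/h

w_1 = (18.9 − 0.0)/2 = 9.45 m; q_1 = 0.27 × 0.26 × 9.45 = 0.6634 m³/s
w_2 = (20.7 − 0.0)/2 = 10.35 m; q_2 = 0.46 × 0.82 × 10.35 = 3.904 m³/s
w_3 = (22.1 − 18.9)/2 = 1.6 m; q_3 = 0.44 × 0.57 × 1.6 = 0.4013 m³/s
w_4 = (22.1 − 20.7)/2 = 0.7 m; q_4 = 0.20 × 0.29 × 0.7 = 0.04060 m³/s
Q = Σ qᵢ = 5.009 m³/s
= 5.009 × 3600 = 18030 m³/h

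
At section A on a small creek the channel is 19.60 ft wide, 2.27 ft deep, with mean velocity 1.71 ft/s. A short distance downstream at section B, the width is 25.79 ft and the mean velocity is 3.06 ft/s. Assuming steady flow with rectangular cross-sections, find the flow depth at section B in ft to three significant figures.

0.964 ft

Q = A₁V₁ = (19.60×2.27) × 1.71 = 76.08 ft³/s
d₂ = Q/(b₂ V₂) = 76.08/(25.79×3.06) = 0.9641 ft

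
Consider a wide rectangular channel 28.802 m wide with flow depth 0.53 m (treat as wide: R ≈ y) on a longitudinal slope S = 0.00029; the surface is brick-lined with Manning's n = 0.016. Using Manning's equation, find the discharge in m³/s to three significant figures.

10.6 m³/s

A = b·y = 28.802 × 0.53 = 15.27 m²
Wide channel: R ≈ y = 0.53 m
Q = (1/n)·A·R^(2/3)·S^(1/2) = (1/0.016) × 15.27 × 0.5300^(2/3) × 0.00029^(1/2) = 10.64 m³/s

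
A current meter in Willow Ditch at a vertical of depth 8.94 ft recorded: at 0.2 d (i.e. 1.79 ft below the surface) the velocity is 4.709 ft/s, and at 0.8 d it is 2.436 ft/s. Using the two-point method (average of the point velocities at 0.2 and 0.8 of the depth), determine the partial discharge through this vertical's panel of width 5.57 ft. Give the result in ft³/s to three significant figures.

v̄ = (4.709 + 2.436) / 2 = 3.573 ft/s
q = v̄ × d × w = 3.573 × 8.94 × 5.57 = 177.9 ft³/s

178 ft³/s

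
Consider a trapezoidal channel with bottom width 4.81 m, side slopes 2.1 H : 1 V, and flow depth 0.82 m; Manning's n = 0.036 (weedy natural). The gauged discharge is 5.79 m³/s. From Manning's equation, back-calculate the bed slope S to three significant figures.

0.00286

A = (b + z·y)·y = (4.81 + 2.1×0.82)×0.82 = 5.356 m²
P = b + 2y√(1+z²) = 4.81 + 2×0.82×√(1+2.1²) = 8.625 m
R = A/P = 5.356/8.625 = 0.6210 m
S = (Q·n / (1·A·R^(2/3)))² = (5.79×0.036 / (1×5.356×0.7279))² = 0.002858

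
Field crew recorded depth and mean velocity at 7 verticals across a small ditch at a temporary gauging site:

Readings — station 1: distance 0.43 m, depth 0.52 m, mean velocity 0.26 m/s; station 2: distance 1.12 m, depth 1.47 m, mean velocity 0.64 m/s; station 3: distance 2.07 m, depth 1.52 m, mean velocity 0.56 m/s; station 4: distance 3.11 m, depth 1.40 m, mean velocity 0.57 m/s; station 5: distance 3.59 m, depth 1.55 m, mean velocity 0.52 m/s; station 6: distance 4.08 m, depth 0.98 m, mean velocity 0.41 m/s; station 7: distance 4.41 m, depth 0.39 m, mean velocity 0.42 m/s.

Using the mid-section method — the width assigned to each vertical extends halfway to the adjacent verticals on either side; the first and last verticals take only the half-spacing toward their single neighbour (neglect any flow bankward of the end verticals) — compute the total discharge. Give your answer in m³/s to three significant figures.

2.85 m³/s

w_1 = (1.12 − 0.43)/2 = 0.345 m; q_1 = 0.26 × 0.52 × 0.345 = 0.04664 m³/s
w_2 = (2.07 − 0.43)/2 = 0.82 m; q_2 = 0.64 × 1.47 × 0.82 = 0.7715 m³/s
w_3 = (3.11 − 1.12)/2 = 0.995 m; q_3 = 0.56 × 1.52 × 0.995 = 0.8469 m³/s
w_4 = (3.59 − 2.07)/2 = 0.76 m; q_4 = 0.57 × 1.40 × 0.76 = 0.6065 m³/s
w_5 = (4.08 − 3.11)/2 = 0.485 m; q_5 = 0.52 × 1.55 × 0.485 = 0.3909 m³/s
w_6 = (4.41 − 3.59)/2 = 0.41 m; q_6 = 0.41 × 0.98 × 0.41 = 0.1647 m³/s
w_7 = (4.41 − 4.08)/2 = 0.165 m; q_7 = 0.42 × 0.39 × 0.165 = 0.02703 m³/s
Q = Σ qᵢ = 2.854 m³/s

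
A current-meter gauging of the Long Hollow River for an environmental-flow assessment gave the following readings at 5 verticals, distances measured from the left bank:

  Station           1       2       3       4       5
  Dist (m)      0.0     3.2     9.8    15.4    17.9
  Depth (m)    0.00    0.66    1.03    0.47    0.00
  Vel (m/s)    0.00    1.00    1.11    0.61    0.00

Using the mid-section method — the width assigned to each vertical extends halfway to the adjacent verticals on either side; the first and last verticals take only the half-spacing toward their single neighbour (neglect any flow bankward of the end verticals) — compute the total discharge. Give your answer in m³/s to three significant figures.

w_2 = (9.8 − 0.0)/2 = 4.9 m; q_2 = 1.00 × 0.66 × 4.9 = 3.234 m³/s
w_3 = (15.4 − 3.2)/2 = 6.1 m; q_3 = 1.11 × 1.03 × 6.1 = 6.974 m³/s
w_4 = (17.9 − 9.8)/2 = 4.05 m; q_4 = 0.61 × 0.47 × 4.05 = 1.161 m³/s
Stations 1, 5 contribute zero (depth or velocity is 0).
Q = Σ qᵢ = 11.37 m³/s

11.4 m³/s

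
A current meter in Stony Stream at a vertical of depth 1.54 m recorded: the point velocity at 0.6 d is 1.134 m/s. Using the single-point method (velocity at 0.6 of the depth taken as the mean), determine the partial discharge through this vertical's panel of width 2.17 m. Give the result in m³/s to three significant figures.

v̄ = v₀.₆ = 1.134 m/s
q = v̄ × d × w = 1.134 × 1.54 × 2.17 = 3.790 m³/s

3.79 m³/s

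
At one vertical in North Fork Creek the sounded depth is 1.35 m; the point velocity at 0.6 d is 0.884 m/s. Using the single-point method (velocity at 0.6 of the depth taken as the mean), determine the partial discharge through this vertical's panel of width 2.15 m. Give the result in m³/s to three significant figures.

v̄ = v₀.₆ = 0.884 m/s
q = v̄ × d × w = 0.8840 × 1.35 × 2.15 = 2.566 m³/s

2.57 m³/s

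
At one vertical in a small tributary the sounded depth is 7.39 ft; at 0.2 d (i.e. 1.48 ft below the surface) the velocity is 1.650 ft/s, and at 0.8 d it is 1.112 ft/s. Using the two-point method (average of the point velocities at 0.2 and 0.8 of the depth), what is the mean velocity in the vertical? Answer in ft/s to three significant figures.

1.38 ft/s

v̄ = (1.650 + 1.112) / 2 = 1.381 ft/s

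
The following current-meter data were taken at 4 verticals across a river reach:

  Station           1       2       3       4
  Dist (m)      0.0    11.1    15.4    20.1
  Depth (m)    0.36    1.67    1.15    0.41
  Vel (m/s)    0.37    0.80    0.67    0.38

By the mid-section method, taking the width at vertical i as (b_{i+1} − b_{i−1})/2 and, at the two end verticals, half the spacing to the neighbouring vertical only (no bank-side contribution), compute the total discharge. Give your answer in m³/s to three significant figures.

14.9 m³/s

w_1 = (11.1 − 0.0)/2 = 5.55 m; q_1 = 0.37 × 0.36 × 5.55 = 0.7393 m³/s
w_2 = (15.4 − 0.0)/2 = 7.7 m; q_2 = 0.80 × 1.67 × 7.7 = 10.29 m³/s
w_3 = (20.1 − 11.1)/2 = 4.5 m; q_3 = 0.67 × 1.15 × 4.5 = 3.467 m³/s
w_4 = (20.1 − 15.4)/2 = 2.35 m; q_4 = 0.38 × 0.41 × 2.35 = 0.3661 m³/s
Q = Σ qᵢ = 14.86 m³/s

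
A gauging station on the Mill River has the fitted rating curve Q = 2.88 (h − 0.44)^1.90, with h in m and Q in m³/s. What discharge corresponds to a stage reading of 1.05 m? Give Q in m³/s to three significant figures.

Q = 2.88 × (1.05 − 0.44)^1.90 = 2.88 × 0.61^1.90 = 1.126 m³/s

1.13 m³/s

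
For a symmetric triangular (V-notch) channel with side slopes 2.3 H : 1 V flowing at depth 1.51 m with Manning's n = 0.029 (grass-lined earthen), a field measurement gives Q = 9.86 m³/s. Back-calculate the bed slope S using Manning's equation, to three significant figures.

0.00485

A = z·y² = 2.3×1.51² = 5.244 m²
P = 2y√(1+z²) = 2×1.51×√(1+2.3²) = 7.574 m
R = A/P = 5.244/7.574 = 0.6924 m
S = (Q·n / (1·A·R^(2/3)))² = (9.86×0.029 / (1×5.244×0.7826))² = 0.004853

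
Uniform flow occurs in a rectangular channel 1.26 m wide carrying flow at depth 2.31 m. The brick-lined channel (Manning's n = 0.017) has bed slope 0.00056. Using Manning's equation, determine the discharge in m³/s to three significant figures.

2.54 m³/s

A = b·y = 1.26 × 2.31 = 2.911 m²
P = b + 2y = 1.26 + 2×2.31 = 5.880 m
R = A/P = 2.911/5.880 = 0.4950 m
Q = (1/n)·A·R^(2/3)·S^(1/2) = (1/0.017) × 2.911 × 0.4950^(2/3) × 0.00056^(1/2) = 2.535 m³/s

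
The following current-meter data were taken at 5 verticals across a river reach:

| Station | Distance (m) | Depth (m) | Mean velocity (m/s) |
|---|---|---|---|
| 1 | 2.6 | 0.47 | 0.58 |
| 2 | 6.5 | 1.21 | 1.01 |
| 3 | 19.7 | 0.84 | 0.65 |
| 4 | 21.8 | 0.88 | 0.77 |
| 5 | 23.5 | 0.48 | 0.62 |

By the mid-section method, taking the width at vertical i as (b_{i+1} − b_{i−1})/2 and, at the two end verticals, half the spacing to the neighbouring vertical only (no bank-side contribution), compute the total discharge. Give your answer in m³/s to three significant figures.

w_1 = (6.5 − 2.6)/2 = 1.95 m; q_1 = 0.58 × 0.47 × 1.95 = 0.5316 m³/s
w_2 = (19.7 − 2.6)/2 = 8.55 m; q_2 = 1.01 × 1.21 × 8.55 = 10.45 m³/s
w_3 = (21.8 − 6.5)/2 = 7.65 m; q_3 = 0.65 × 0.84 × 7.65 = 4.177 m³/s
w_4 = (23.5 − 19.7)/2 = 1.9 m; q_4 = 0.77 × 0.88 × 1.9 = 1.287 m³/s
w_5 = (23.5 − 21.8)/2 = 0.85 m; q_5 = 0.62 × 0.48 × 0.85 = 0.2530 m³/s
Q = Σ qᵢ = 16.70 m³/s

16.7 m³/s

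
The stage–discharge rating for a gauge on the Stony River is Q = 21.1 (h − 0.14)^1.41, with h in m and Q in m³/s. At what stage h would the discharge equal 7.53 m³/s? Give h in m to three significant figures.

h − h₀ = (Q/C)^(1/b) = (7.53/21.1)^(1/1.41) = 0.4815 m
h = 0.14 + 0.4815 = 0.6215 m

0.622 m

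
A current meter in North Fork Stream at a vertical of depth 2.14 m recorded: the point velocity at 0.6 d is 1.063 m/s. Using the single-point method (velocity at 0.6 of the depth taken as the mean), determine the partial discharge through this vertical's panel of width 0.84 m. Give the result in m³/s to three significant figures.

v̄ = v₀.₆ = 1.063 m/s
q = v̄ × d × w = 1.063 × 2.14 × 0.84 = 1.911 m³/s

1.91 m³/s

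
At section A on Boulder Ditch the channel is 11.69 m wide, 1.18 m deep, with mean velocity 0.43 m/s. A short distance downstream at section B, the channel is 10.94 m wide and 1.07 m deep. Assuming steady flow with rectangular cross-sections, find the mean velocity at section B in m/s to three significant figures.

0.507 m/s

Q = A₁V₁ = (11.69×1.18) × 0.43 = 5.932 m³/s
A₂ = 10.94 × 1.07 = 11.71 m²
V₂ = Q/A₂ = 5.932/11.71 = 0.5067 m/s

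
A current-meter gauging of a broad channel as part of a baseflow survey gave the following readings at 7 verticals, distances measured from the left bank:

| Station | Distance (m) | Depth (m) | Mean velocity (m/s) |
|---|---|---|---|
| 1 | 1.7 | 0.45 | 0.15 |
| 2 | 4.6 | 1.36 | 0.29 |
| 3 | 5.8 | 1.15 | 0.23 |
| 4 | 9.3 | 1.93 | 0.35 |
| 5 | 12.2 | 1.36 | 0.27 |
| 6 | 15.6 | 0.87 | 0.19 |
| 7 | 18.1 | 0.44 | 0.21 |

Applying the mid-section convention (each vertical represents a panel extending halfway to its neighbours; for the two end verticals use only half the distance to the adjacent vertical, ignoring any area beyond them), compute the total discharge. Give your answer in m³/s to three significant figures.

w_1 = (4.6 − 1.7)/2 = 1.45 m; q_1 = 0.15 × 0.45 × 1.45 = 0.09788 m³/s
w_2 = (5.8 − 1.7)/2 = 2.05 m; q_2 = 0.29 × 1.36 × 2.05 = 0.8085 m³/s
w_3 = (9.3 − 4.6)/2 = 2.35 m; q_3 = 0.23 × 1.15 × 2.35 = 0.6216 m³/s
w_4 = (12.2 − 5.8)/2 = 3.2 m; q_4 = 0.35 × 1.93 × 3.2 = 2.162 m³/s
w_5 = (15.6 − 9.3)/2 = 3.15 m; q_5 = 0.27 × 1.36 × 3.15 = 1.157 m³/s
w_6 = (18.1 − 12.2)/2 = 2.95 m; q_6 = 0.19 × 0.87 × 2.95 = 0.4876 m³/s
w_7 = (18.1 − 15.6)/2 = 1.25 m; q_7 = 0.21 × 0.44 × 1.25 = 0.1155 m³/s
Q = Σ qᵢ = 5.449 m³/s

5.45 m³/s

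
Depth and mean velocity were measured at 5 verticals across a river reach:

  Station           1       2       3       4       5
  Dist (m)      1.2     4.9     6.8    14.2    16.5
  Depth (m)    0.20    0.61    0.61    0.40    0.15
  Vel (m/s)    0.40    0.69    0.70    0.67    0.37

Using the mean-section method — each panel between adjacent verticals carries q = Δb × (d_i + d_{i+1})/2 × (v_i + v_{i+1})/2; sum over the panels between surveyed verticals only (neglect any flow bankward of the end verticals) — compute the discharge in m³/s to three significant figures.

4.51 m³/s

Panel 1-2: Δb = 3.7 m, d̄ = (0.20+0.61)/2 = 0.405, v̄ = (0.40+0.69)/2 = 0.545 → q = 3.7×0.405×0.545 = 0.8167 m³/s
Panel 2-3: Δb = 1.9 m, d̄ = (0.61+0.61)/2 = 0.61, v̄ = (0.69+0.70)/2 = 0.695 → q = 1.9×0.61×0.695 = 0.8055 m³/s
Panel 3-4: Δb = 7.4 m, d̄ = (0.61+0.40)/2 = 0.505, v̄ = (0.70+0.67)/2 = 0.685 → q = 7.4×0.505×0.685 = 2.560 m³/s
Panel 4-5: Δb = 2.3 m, d̄ = (0.40+0.15)/2 = 0.275, v̄ = (0.67+0.37)/2 = 0.52 → q = 2.3×0.275×0.52 = 0.3289 m³/s
Q = Σ q = 4.511 m³/s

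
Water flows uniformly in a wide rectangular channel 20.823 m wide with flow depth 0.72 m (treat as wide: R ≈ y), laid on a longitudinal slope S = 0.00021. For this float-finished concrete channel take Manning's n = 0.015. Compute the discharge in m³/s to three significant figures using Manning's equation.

A = b·y = 20.823 × 0.72 = 14.99 m²
Wide channel: R ≈ y = 0.72 m
Q = (1/n)·A·R^(2/3)·S^(1/2) = (1/0.015) × 14.99 × 0.7200^(2/3) × 0.00021^(1/2) = 11.64 m³/s

11.6 m³/s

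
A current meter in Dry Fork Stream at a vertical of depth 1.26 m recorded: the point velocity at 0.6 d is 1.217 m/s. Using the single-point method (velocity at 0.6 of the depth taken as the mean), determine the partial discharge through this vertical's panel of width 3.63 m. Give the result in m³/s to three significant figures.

v̄ = v₀.₆ = 1.217 m/s
q = v̄ × d × w = 1.217 × 1.26 × 3.63 = 5.566 m³/s

5.57 m³/s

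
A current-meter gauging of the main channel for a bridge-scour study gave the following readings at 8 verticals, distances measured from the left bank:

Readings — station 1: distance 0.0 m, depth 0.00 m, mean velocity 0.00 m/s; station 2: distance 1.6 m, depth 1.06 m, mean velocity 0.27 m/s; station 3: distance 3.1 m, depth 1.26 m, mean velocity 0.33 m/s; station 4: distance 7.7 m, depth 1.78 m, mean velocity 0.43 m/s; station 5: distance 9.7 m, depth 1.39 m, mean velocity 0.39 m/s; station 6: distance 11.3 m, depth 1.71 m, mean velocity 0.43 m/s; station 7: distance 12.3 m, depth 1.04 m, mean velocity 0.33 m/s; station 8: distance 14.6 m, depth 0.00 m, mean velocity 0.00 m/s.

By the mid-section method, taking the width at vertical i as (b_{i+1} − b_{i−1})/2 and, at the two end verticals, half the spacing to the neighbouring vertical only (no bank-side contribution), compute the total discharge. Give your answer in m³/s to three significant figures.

w_2 = (3.1 − 0.0)/2 = 1.55 m; q_2 = 0.27 × 1.06 × 1.55 = 0.4436 m³/s
w_3 = (7.7 − 1.6)/2 = 3.05 m; q_3 = 0.33 × 1.26 × 3.05 = 1.268 m³/s
w_4 = (9.7 − 3.1)/2 = 3.3 m; q_4 = 0.43 × 1.78 × 3.3 = 2.526 m³/s
w_5 = (11.3 − 7.7)/2 = 1.8 m; q_5 = 0.39 × 1.39 × 1.8 = 0.9758 m³/s
w_6 = (12.3 − 9.7)/2 = 1.3 m; q_6 = 0.43 × 1.71 × 1.3 = 0.9559 m³/s
w_7 = (14.6 − 11.3)/2 = 1.65 m; q_7 = 0.33 × 1.04 × 1.65 = 0.5663 m³/s
Stations 1, 8 contribute zero (depth or velocity is 0).
Q = Σ qᵢ = 6.736 m³/s

6.74 m³/s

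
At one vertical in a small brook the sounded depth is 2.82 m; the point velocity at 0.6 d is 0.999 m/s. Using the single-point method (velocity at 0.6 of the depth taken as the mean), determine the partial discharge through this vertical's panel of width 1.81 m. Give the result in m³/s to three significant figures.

v̄ = v₀.₆ = 0.999 m/s
q = v̄ × d × w = 0.9990 × 2.82 × 1.81 = 5.099 m³/s

5.10 m³/s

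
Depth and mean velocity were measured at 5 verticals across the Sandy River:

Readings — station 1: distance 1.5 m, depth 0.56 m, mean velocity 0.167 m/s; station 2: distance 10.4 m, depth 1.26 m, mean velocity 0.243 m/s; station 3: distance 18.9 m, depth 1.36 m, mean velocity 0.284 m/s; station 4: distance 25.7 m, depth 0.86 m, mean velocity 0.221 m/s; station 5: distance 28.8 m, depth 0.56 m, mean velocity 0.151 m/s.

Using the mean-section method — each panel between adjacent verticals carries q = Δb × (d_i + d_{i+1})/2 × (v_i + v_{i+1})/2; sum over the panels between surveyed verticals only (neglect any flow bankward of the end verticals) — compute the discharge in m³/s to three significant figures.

Panel 1-2: Δb = 8.9 m, d̄ = (0.56+1.26)/2 = 0.91, v̄ = (0.167+0.243)/2 = 0.205 → q = 8.9×0.91×0.205 = 1.660 m³/s
Panel 2-3: Δb = 8.5 m, d̄ = (1.26+1.36)/2 = 1.31, v̄ = (0.243+0.284)/2 = 0.2635 → q = 8.5×1.31×0.2635 = 2.934 m³/s
Panel 3-4: Δb = 6.8 m, d̄ = (1.36+0.86)/2 = 1.11, v̄ = (0.284+0.221)/2 = 0.2525 → q = 6.8×1.11×0.2525 = 1.906 m³/s
Panel 4-5: Δb = 3.1 m, d̄ = (0.86+0.56)/2 = 0.71, v̄ = (0.221+0.151)/2 = 0.186 → q = 3.1×0.71×0.186 = 0.4094 m³/s
Q = Σ q = 6.910 m³/s

6.91 m³/s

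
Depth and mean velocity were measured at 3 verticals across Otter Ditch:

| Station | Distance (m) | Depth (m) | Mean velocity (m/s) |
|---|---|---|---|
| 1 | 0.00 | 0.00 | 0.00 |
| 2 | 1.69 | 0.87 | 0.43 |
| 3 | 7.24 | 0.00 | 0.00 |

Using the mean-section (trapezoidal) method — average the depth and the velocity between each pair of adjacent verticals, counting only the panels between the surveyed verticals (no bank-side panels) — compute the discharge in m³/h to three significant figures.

2440 m³/h

Panel 1-2: Δb = 1.69 m, d̄ = (0.00+0.87)/2 = 0.435, v̄ = (0.00+0.43)/2 = 0.215 → q = 1.69×0.435×0.215 = 0.1581 m³/s
Panel 2-3: Δb = 5.55 m, d̄ = (0.87+0.00)/2 = 0.435, v̄ = (0.43+0.00)/2 = 0.215 → q = 5.55×0.435×0.215 = 0.5191 m³/s
Q = Σ q = 0.6771 m³/s
= 0.6771 × 3600 = 2438 m³/h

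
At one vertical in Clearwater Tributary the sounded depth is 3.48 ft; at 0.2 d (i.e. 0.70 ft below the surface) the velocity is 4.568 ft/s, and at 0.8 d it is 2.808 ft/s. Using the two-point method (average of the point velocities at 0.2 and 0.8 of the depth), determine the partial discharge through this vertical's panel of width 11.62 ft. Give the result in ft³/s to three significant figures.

v̄ = (4.568 + 2.808) / 2 = 3.688 ft/s
q = v̄ × d × w = 3.688 × 3.48 × 11.62 = 149.1 ft³/s

149 ft³/s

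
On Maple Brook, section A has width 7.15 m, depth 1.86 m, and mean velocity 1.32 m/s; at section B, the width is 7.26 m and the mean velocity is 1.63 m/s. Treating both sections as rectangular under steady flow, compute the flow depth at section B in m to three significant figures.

1.48 m

Q = A₁V₁ = (7.15×1.86) × 1.32 = 17.55 m³/s
d₂ = Q/(b₂ V₂) = 17.55/(7.26×1.63) = 1.483 m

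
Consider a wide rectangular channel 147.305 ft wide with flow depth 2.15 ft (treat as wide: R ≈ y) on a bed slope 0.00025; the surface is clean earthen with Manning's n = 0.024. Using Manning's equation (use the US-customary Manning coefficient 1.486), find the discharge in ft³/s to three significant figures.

516 ft³/s

A = b·y = 147.305 × 2.15 = 316.7 ft²
Wide channel: R ≈ y = 2.15 ft
Q = (1.486/n)·A·R^(2/3)·S^(1/2) = (1.486/0.024) × 316.7 × 2.150^(2/3) × 0.00025^(1/2) = 516.5 ft³/s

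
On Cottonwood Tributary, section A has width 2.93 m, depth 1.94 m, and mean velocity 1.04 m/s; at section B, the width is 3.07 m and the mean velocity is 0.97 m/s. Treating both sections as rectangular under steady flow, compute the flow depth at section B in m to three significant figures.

Q = A₁V₁ = (2.93×1.94) × 1.04 = 5.912 m³/s
d₂ = Q/(b₂ V₂) = 5.912/(3.07×0.97) = 1.985 m

1.99 m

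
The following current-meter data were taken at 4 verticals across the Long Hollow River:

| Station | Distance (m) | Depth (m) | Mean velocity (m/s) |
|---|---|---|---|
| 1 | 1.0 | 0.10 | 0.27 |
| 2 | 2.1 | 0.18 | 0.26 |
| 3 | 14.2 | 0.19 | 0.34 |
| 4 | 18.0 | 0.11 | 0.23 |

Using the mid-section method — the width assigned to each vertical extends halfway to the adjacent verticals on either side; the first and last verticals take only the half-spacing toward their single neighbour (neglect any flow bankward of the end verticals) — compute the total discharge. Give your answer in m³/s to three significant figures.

w_1 = (2.1 − 1.0)/2 = 0.55 m; q_1 = 0.27 × 0.10 × 0.55 = 0.01485 m³/s
w_2 = (14.2 − 1.0)/2 = 6.6 m; q_2 = 0.26 × 0.18 × 6.6 = 0.3089 m³/s
w_3 = (18.0 − 2.1)/2 = 7.95 m; q_3 = 0.34 × 0.19 × 7.95 = 0.5136 m³/s
w_4 = (18.0 − 14.2)/2 = 1.9 m; q_4 = 0.23 × 0.11 × 1.9 = 0.04807 m³/s
Q = Σ qᵢ = 0.8854 m³/s

0.885 m³/s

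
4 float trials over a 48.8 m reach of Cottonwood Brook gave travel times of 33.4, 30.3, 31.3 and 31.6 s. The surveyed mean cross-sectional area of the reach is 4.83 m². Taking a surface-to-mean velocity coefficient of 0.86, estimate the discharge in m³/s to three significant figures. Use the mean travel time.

6.40 m³/s

t̄ = (33.4 + 30.3 + 31.3 + 31.6) / 4 = 31.65 s
v_surface = L / t̄ = 48.8 / 31.65 = 1.542 m/s
v_mean = 0.86 × 1.542 = 1.326 m/s
Q = A × v_mean = 4.83 × 1.326 = 6.405 m³/s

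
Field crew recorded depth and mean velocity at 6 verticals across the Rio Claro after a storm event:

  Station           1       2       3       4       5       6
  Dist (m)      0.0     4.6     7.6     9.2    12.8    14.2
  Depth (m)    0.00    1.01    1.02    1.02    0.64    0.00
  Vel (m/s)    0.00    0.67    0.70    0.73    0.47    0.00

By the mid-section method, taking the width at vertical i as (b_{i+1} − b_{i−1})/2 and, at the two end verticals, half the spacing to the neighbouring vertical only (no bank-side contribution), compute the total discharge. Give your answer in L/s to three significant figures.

6900 L/s

w_2 = (7.6 − 0.0)/2 = 3.8 m; q_2 = 0.67 × 1.01 × 3.8 = 2.571 m³/s
w_3 = (9.2 − 4.6)/2 = 2.3 m; q_3 = 0.70 × 1.02 × 2.3 = 1.642 m³/s
w_4 = (12.8 − 7.6)/2 = 2.6 m; q_4 = 0.73 × 1.02 × 2.6 = 1.936 m³/s
w_5 = (14.2 − 9.2)/2 = 2.5 m; q_5 = 0.47 × 0.64 × 2.5 = 0.7520 m³/s
Stations 1, 6 contribute zero (depth or velocity is 0).
Q = Σ qᵢ = 6.902 m³/s
= 6.902 × 1000 = 6902 L/s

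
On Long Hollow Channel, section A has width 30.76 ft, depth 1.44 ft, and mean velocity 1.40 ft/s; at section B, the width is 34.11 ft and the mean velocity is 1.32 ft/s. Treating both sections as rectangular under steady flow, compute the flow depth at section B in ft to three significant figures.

Q = A₁V₁ = (30.76×1.44) × 1.40 = 62.01 ft³/s
d₂ = Q/(b₂ V₂) = 62.01/(34.11×1.32) = 1.377 ft

1.38 ft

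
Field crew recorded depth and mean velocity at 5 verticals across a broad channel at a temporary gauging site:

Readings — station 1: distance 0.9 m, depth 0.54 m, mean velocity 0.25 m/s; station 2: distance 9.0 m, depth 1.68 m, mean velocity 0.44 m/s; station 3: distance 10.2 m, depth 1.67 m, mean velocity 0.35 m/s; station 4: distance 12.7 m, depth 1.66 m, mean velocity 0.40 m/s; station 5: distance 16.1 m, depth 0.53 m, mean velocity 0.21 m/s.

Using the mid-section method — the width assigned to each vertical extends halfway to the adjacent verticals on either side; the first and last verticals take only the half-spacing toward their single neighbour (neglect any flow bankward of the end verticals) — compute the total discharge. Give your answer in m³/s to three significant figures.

w_1 = (9.0 − 0.9)/2 = 4.05 m; q_1 = 0.25 × 0.54 × 4.05 = 0.5468 m³/s
w_2 = (10.2 − 0.9)/2 = 4.65 m; q_2 = 0.44 × 1.68 × 4.65 = 3.437 m³/s
w_3 = (12.7 − 9.0)/2 = 1.85 m; q_3 = 0.35 × 1.67 × 1.85 = 1.081 m³/s
w_4 = (16.1 − 10.2)/2 = 2.95 m; q_4 = 0.40 × 1.66 × 2.95 = 1.959 m³/s
w_5 = (16.1 − 12.7)/2 = 1.7 m; q_5 = 0.21 × 0.53 × 1.7 = 0.1892 m³/s
Q = Σ qᵢ = 7.213 m³/s

7.21 m³/s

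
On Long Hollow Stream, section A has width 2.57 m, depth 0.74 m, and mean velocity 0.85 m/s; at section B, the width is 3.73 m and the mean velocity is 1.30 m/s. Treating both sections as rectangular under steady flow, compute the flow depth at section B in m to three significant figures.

Q = A₁V₁ = (2.57×0.74) × 0.85 = 1.617 m³/s
d₂ = Q/(b₂ V₂) = 1.617/(3.73×1.30) = 0.3334 m

0.333 m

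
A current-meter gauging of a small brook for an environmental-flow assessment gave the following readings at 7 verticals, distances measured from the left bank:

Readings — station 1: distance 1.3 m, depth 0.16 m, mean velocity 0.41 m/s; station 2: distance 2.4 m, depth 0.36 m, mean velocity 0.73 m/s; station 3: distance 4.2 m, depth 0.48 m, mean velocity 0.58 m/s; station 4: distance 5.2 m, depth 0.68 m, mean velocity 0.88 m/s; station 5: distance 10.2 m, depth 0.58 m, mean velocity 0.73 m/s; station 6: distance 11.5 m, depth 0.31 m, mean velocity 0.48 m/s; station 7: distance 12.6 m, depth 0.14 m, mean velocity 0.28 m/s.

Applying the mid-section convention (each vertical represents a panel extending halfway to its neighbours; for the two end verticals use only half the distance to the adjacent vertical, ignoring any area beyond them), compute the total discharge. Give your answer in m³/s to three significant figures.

w_1 = (2.4 − 1.3)/2 = 0.55 m; q_1 = 0.41 × 0.16 × 0.55 = 0.03608 m³/s
w_2 = (4.2 − 1.3)/2 = 1.45 m; q_2 = 0.73 × 0.36 × 1.45 = 0.3811 m³/s
w_3 = (5.2 − 2.4)/2 = 1.4 m; q_3 = 0.58 × 0.48 × 1.4 = 0.3898 m³/s
w_4 = (10.2 − 4.2)/2 = 3 m; q_4 = 0.88 × 0.68 × 3 = 1.795 m³/s
w_5 = (11.5 − 5.2)/2 = 3.15 m; q_5 = 0.73 × 0.58 × 3.15 = 1.334 m³/s
w_6 = (12.6 − 10.2)/2 = 1.2 m; q_6 = 0.48 × 0.31 × 1.2 = 0.1786 m³/s
w_7 = (12.6 − 11.5)/2 = 0.55 m; q_7 = 0.28 × 0.14 × 0.55 = 0.02156 m³/s
Q = Σ qᵢ = 4.136 m³/s

4.14 m³/s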